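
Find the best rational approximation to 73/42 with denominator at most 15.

26/15

Expand x = 73/42 as a continued fraction with the Euclidean algorithm:
  73 = 1*42 + 31, so a_0 = 1.
  42 = 1*31 + 11, so a_1 = 1.
  31 = 2*11 + 9, so a_2 = 2.
  11 = 1*9 + 2, so a_3 = 1.
  9 = 4*2 + 1, so a_4 = 4.
  2 = 2*1 + 0, so a_5 = 2.
so x = [1; 1, 2, 1, 4, 2].
Convergents (p_i = a_i*p_{i-1} + p_{i-2}, q_i = a_i*q_{i-1} + q_{i-2} with p_{-2}=0, p_{-1}=1, q_{-2}=1, q_{-1}=0), until the denominator exceeds 15:
  i=0: a_0=1, p_0 = 1*1 + 0 = 1, q_0 = 1*0 + 1 = 1.
  i=1: a_1=1, p_1 = 1*1 + 1 = 2, q_1 = 1*1 + 0 = 1.
  i=2: a_2=2, p_2 = 2*2 + 1 = 5, q_2 = 2*1 + 1 = 3.
  i=3: a_3=1, p_3 = 1*5 + 2 = 7, q_3 = 1*3 + 1 = 4.
  i=4: a_4=4, p_4 = 4*7 + 5 = 33, q_4 = 4*4 + 3 = 19.
q_4 = 19 > 15, so the last convergent with denominator <= 15 is p_3/q_3 = 7/4.
The closest fraction with denominator <= 15 is either p_3/q_3 or the intermediate fraction (k*p_3 + p_2)/(k*q_3 + q_2) with the largest k >= 1 whose denominator stays <= 15; these approach x as k grows, and every other convergent or intermediate fraction in range is farther away.
Largest k: floor((15 - q_2)/q_3) = floor((15 - 3)/4) = 3.
That gives (3*7 + 5)/(3*4 + 3) = 26/15.
Compare the errors: |x - 7/4| = |73*4 - 7*42|/(42*4) = 2/168, and |x - 26/15| = |73*15 - 26*42|/(42*15) = 3/630.
Cross-multiplying, 3*168 = 504 < 1260 = 2*630, so 3/630 is smaller: the intermediate fraction 26/15 is closer to x than 7/4.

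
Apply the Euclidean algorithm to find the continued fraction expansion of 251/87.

[2; 1, 7, 1, 2, 3]

Run the Euclidean algorithm on 251 and 87; the successive quotients are the partial quotients a_0, a_1, ... (each step inverts the fractional part left over by the previous one):
  251 = 2*87 + 77, so a_0 = 2.
  87 = 1*77 + 10, so a_1 = 1.
  77 = 7*10 + 7, so a_2 = 7.
  10 = 1*7 + 3, so a_3 = 1.
  7 = 2*3 + 1, so a_4 = 2.
  3 = 3*1 + 0, so a_5 = 3.
The remainder reaches 0 after 6 divisions, so the expansion has 6 partial quotients, read off in order.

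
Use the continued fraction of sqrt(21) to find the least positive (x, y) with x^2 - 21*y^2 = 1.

(x, y) = (55, 12)

First expand sqrt(21) as a continued fraction. With x_i = (sqrt(21) + m_i)/d_i and (m_0, d_0) = (0, 1): a_0 = floor(sqrt(21)) = 4, since 4^2 = 16 <= 21 < 25 = 5^2.
Iterate m_{i+1} = d_i*a_i - m_i, d_{i+1} = (21 - m_{i+1}^2)/d_i, a_{i+1} = floor((a_0 + m_{i+1})/d_{i+1}):
  m_1 = 1*4 - 0 = 4, d_1 = (21 - 4^2)/1 = 5/1 = 5, a_1 = floor((4 + 4)/5) = 1.
  m_2 = 5*1 - 4 = 1, d_2 = (21 - 1^2)/5 = 20/5 = 4, a_2 = floor((4 + 1)/4) = 1.
  m_3 = 4*1 - 1 = 3, d_3 = (21 - 3^2)/4 = 12/4 = 3, a_3 = floor((4 + 3)/3) = 2.
  m_4 = 3*2 - 3 = 3, d_4 = (21 - 3^2)/3 = 12/3 = 4, a_4 = floor((4 + 3)/4) = 1.
  m_5 = 4*1 - 3 = 1, d_5 = (21 - 1^2)/4 = 20/4 = 5, a_5 = floor((4 + 1)/5) = 1.
  m_6 = 5*1 - 1 = 4, d_6 = (21 - 4^2)/5 = 5/5 = 1, a_6 = floor((4 + 4)/1) = 8.
  m_7 = 1*8 - 4 = 4, d_7 = (21 - 4^2)/1 = 5/1 = 5: (m_7, d_7) = (m_1, d_1) = (4, 5), so from here the quotients repeat a_1, ..., a_6; the period length is 6.
So sqrt(21) = [4; (1, 1, 2, 1, 1, 8)] with period length k = 6.
k is even, so the fundamental solution of x^2 - 21y^2 = 1 is (p_{k-1}, q_{k-1}) = (p_5, q_5); compute convergents through index 5.
Convergents (p_i = a_i*p_{i-1} + p_{i-2}, q_i = a_i*q_{i-1} + q_{i-2} with p_{-2}=0, p_{-1}=1, q_{-2}=1, q_{-1}=0):
  i=0: a_0=4, p_0 = 4*1 + 0 = 4, q_0 = 4*0 + 1 = 1.
  i=1: a_1=1, p_1 = 1*4 + 1 = 5, q_1 = 1*1 + 0 = 1.
  i=2: a_2=1, p_2 = 1*5 + 4 = 9, q_2 = 1*1 + 1 = 2.
  i=3: a_3=2, p_3 = 2*9 + 5 = 23, q_3 = 2*2 + 1 = 5.
  i=4: a_4=1, p_4 = 1*23 + 9 = 32, q_4 = 1*5 + 2 = 7.
  i=5: a_5=1, p_5 = 1*32 + 23 = 55, q_5 = 1*7 + 5 = 12.
Check: 55^2 - 21*12^2 = 3025 - 3024 = 1, so (x, y) = (55, 12) solves the equation, and by the theorem it is the least positive solution.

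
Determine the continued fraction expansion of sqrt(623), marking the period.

[24; (1, 23, 1, 48)]

Write x_i = (sqrt(623) + m_i)/d_i with (m_0, d_0) = (0, 1). a_0 = floor(sqrt(623)) = 24, since 24^2 = 576 <= 623 < 625 = 25^2.
Iterate m_{i+1} = d_i*a_i - m_i, d_{i+1} = (623 - m_{i+1}^2)/d_i, a_{i+1} = floor((a_0 + m_{i+1})/d_{i+1}):
  m_1 = 1*24 - 0 = 24, d_1 = (623 - 24^2)/1 = 47/1 = 47, a_1 = floor((24 + 24)/47) = 1.
  m_2 = 47*1 - 24 = 23, d_2 = (623 - 23^2)/47 = 94/47 = 2, a_2 = floor((24 + 23)/2) = 23.
  m_3 = 2*23 - 23 = 23, d_3 = (623 - 23^2)/2 = 94/2 = 47, a_3 = floor((24 + 23)/47) = 1.
  m_4 = 47*1 - 23 = 24, d_4 = (623 - 24^2)/47 = 47/47 = 1, a_4 = floor((24 + 24)/1) = 48.
  m_5 = 1*48 - 24 = 24, d_5 = (623 - 24^2)/1 = 47/1 = 47: (m_5, d_5) = (m_1, d_1) = (24, 47), so from here the quotients repeat a_1, ..., a_4; the period length is 4.
Hence the expansion of sqrt(623) is a_0 = 24 followed by the repeating block 1, 23, 1, 48 (period 4).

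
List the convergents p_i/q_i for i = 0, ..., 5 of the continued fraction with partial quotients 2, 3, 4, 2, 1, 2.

2/1, 7/3, 30/13, 67/29, 97/42, 261/113

Using the convergent recurrence p_i = a_i*p_{i-1} + p_{i-2}, q_i = a_i*q_{i-1} + q_{i-2} with p_{-2}=0, p_{-1}=1, q_{-2}=1, q_{-1}=0:
  i=0: a_0=2, p_0 = 2*1 + 0 = 2, q_0 = 2*0 + 1 = 1.
  i=1: a_1=3, p_1 = 3*2 + 1 = 7, q_1 = 3*1 + 0 = 3.
  i=2: a_2=4, p_2 = 4*7 + 2 = 30, q_2 = 4*3 + 1 = 13.
  i=3: a_3=2, p_3 = 2*30 + 7 = 67, q_3 = 2*13 + 3 = 29.
  i=4: a_4=1, p_4 = 1*67 + 30 = 97, q_4 = 1*29 + 13 = 42.
  i=5: a_5=2, p_5 = 2*97 + 67 = 261, q_5 = 2*42 + 29 = 113.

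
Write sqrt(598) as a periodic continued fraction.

[24; (2, 4, 1, 15, 2, 15, 1, 4, 2, 48)]

Write x_i = (sqrt(598) + m_i)/d_i with (m_0, d_0) = (0, 1). a_0 = floor(sqrt(598)) = 24, since 24^2 = 576 <= 598 < 625 = 25^2.
Iterate m_{i+1} = d_i*a_i - m_i, d_{i+1} = (598 - m_{i+1}^2)/d_i, a_{i+1} = floor((a_0 + m_{i+1})/d_{i+1}):
  m_1 = 1*24 - 0 = 24, d_1 = (598 - 24^2)/1 = 22/1 = 22, a_1 = floor((24 + 24)/22) = 2.
  m_2 = 22*2 - 24 = 20, d_2 = (598 - 20^2)/22 = 198/22 = 9, a_2 = floor((24 + 20)/9) = 4.
  m_3 = 9*4 - 20 = 16, d_3 = (598 - 16^2)/9 = 342/9 = 38, a_3 = floor((24 + 16)/38) = 1.
  m_4 = 38*1 - 16 = 22, d_4 = (598 - 22^2)/38 = 114/38 = 3, a_4 = floor((24 + 22)/3) = 15.
  m_5 = 3*15 - 22 = 23, d_5 = (598 - 23^2)/3 = 69/3 = 23, a_5 = floor((24 + 23)/23) = 2.
  m_6 = 23*2 - 23 = 23, d_6 = (598 - 23^2)/23 = 69/23 = 3, a_6 = floor((24 + 23)/3) = 15.
  m_7 = 3*15 - 23 = 22, d_7 = (598 - 22^2)/3 = 114/3 = 38, a_7 = floor((24 + 22)/38) = 1.
  m_8 = 38*1 - 22 = 16, d_8 = (598 - 16^2)/38 = 342/38 = 9, a_8 = floor((24 + 16)/9) = 4.
  m_9 = 9*4 - 16 = 20, d_9 = (598 - 20^2)/9 = 198/9 = 22, a_9 = floor((24 + 20)/22) = 2.
  m_10 = 22*2 - 20 = 24, d_10 = (598 - 24^2)/22 = 22/22 = 1, a_10 = floor((24 + 24)/1) = 48.
  m_11 = 1*48 - 24 = 24, d_11 = (598 - 24^2)/1 = 22/1 = 22: (m_11, d_11) = (m_1, d_1) = (24, 22), so from here the quotients repeat a_1, ..., a_10; the period length is 10.
Hence the expansion of sqrt(598) is a_0 = 24 followed by the repeating block 2, 4, 1, 15, 2, 15, 1, 4, 2, 48 (period 10).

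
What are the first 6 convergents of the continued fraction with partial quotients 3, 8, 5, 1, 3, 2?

Using the convergent recurrence p_i = a_i*p_{i-1} + p_{i-2}, q_i = a_i*q_{i-1} + q_{i-2} with p_{-2}=0, p_{-1}=1, q_{-2}=1, q_{-1}=0:
  i=0: a_0=3, p_0 = 3*1 + 0 = 3, q_0 = 3*0 + 1 = 1.
  i=1: a_1=8, p_1 = 8*3 + 1 = 25, q_1 = 8*1 + 0 = 8.
  i=2: a_2=5, p_2 = 5*25 + 3 = 128, q_2 = 5*8 + 1 = 41.
  i=3: a_3=1, p_3 = 1*128 + 25 = 153, q_3 = 1*41 + 8 = 49.
  i=4: a_4=3, p_4 = 3*153 + 128 = 587, q_4 = 3*49 + 41 = 188.
  i=5: a_5=2, p_5 = 2*587 + 153 = 1327, q_5 = 2*188 + 49 = 425.

3/1, 25/8, 128/41, 153/49, 587/188, 1327/425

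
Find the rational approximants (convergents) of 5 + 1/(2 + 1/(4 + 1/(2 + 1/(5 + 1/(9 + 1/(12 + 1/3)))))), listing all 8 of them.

Using the convergent recurrence p_i = a_i*p_{i-1} + p_{i-2}, q_i = a_i*q_{i-1} + q_{i-2} with p_{-2}=0, p_{-1}=1, q_{-2}=1, q_{-1}=0:
  i=0: a_0=5, p_0 = 5*1 + 0 = 5, q_0 = 5*0 + 1 = 1.
  i=1: a_1=2, p_1 = 2*5 + 1 = 11, q_1 = 2*1 + 0 = 2.
  i=2: a_2=4, p_2 = 4*11 + 5 = 49, q_2 = 4*2 + 1 = 9.
  i=3: a_3=2, p_3 = 2*49 + 11 = 109, q_3 = 2*9 + 2 = 20.
  i=4: a_4=5, p_4 = 5*109 + 49 = 594, q_4 = 5*20 + 9 = 109.
  i=5: a_5=9, p_5 = 9*594 + 109 = 5455, q_5 = 9*109 + 20 = 1001.
  i=6: a_6=12, p_6 = 12*5455 + 594 = 66054, q_6 = 12*1001 + 109 = 12121.
  i=7: a_7=3, p_7 = 3*66054 + 5455 = 203617, q_7 = 3*12121 + 1001 = 37364.

5/1, 11/2, 49/9, 109/20, 594/109, 5455/1001, 66054/12121, 203617/37364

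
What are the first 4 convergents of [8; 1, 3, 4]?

8/1, 9/1, 35/4, 149/17

Using the convergent recurrence p_i = a_i*p_{i-1} + p_{i-2}, q_i = a_i*q_{i-1} + q_{i-2} with p_{-2}=0, p_{-1}=1, q_{-2}=1, q_{-1}=0:
  i=0: a_0=8, p_0 = 8*1 + 0 = 8, q_0 = 8*0 + 1 = 1.
  i=1: a_1=1, p_1 = 1*8 + 1 = 9, q_1 = 1*1 + 0 = 1.
  i=2: a_2=3, p_2 = 3*9 + 8 = 35, q_2 = 3*1 + 1 = 4.
  i=3: a_3=4, p_3 = 4*35 + 9 = 149, q_3 = 4*4 + 1 = 17.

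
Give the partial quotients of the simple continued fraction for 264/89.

[2; 1, 28, 1, 2]

Run the Euclidean algorithm on 264 and 89; the successive quotients are the partial quotients a_0, a_1, ... (each step inverts the fractional part left over by the previous one):
  264 = 2*89 + 86, so a_0 = 2.
  89 = 1*86 + 3, so a_1 = 1.
  86 = 28*3 + 2, so a_2 = 28.
  3 = 1*2 + 1, so a_3 = 1.
  2 = 2*1 + 0, so a_4 = 2.
The remainder reaches 0 after 5 divisions, so the expansion has 5 partial quotients, read off in order.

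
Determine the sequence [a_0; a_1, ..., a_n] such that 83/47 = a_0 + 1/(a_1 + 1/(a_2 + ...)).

Run the Euclidean algorithm on 83 and 47; the successive quotients are the partial quotients a_0, a_1, ... (each step inverts the fractional part left over by the previous one):
  83 = 1*47 + 36, so a_0 = 1.
  47 = 1*36 + 11, so a_1 = 1.
  36 = 3*11 + 3, so a_2 = 3.
  11 = 3*3 + 2, so a_3 = 3.
  3 = 1*2 + 1, so a_4 = 1.
  2 = 2*1 + 0, so a_5 = 2.
The remainder reaches 0 after 6 divisions, so the expansion has 6 partial quotients, read off in order.

[1; 1, 3, 3, 1, 2]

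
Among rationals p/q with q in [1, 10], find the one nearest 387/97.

Expand x = 387/97 as a continued fraction with the Euclidean algorithm:
  387 = 3*97 + 96, so a_0 = 3.
  97 = 1*96 + 1, so a_1 = 1.
  96 = 96*1 + 0, so a_2 = 96.
so x = [3; 1, 96].
Convergents (p_i = a_i*p_{i-1} + p_{i-2}, q_i = a_i*q_{i-1} + q_{i-2} with p_{-2}=0, p_{-1}=1, q_{-2}=1, q_{-1}=0), until the denominator exceeds 10:
  i=0: a_0=3, p_0 = 3*1 + 0 = 3, q_0 = 3*0 + 1 = 1.
  i=1: a_1=1, p_1 = 1*3 + 1 = 4, q_1 = 1*1 + 0 = 1.
  i=2: a_2=96, p_2 = 96*4 + 3 = 387, q_2 = 96*1 + 1 = 97.
q_2 = 97 > 10, so the last convergent with denominator <= 10 is p_1/q_1 = 4/1.
The closest fraction with denominator <= 10 is either p_1/q_1 or the intermediate fraction (k*p_1 + p_0)/(k*q_1 + q_0) with the largest k >= 1 whose denominator stays <= 10; these approach x as k grows, and every other convergent or intermediate fraction in range is farther away.
Largest k: floor((10 - q_0)/q_1) = floor((10 - 1)/1) = 9.
That gives (9*4 + 3)/(9*1 + 1) = 39/10.
Compare the errors: |x - 4/1| = |387*1 - 4*97|/(97*1) = 1/97, and |x - 39/10| = |387*10 - 39*97|/(97*10) = 87/970.
Cross-multiplying, 1*970 = 970 < 8439 = 87*97, so 1/97 is smaller: the convergent 4/1 is closer to x than 39/10.

4/1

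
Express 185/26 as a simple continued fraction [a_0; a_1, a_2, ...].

Run the Euclidean algorithm on 185 and 26; the successive quotients are the partial quotients a_0, a_1, ... (each step inverts the fractional part left over by the previous one):
  185 = 7*26 + 3, so a_0 = 7.
  26 = 8*3 + 2, so a_1 = 8.
  3 = 1*2 + 1, so a_2 = 1.
  2 = 2*1 + 0, so a_3 = 2.
The remainder reaches 0 after 4 divisions, so the expansion has 4 partial quotients, read off in order.

[7; 8, 1, 2]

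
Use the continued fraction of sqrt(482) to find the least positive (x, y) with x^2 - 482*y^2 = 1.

First expand sqrt(482) as a continued fraction. With x_i = (sqrt(482) + m_i)/d_i and (m_0, d_0) = (0, 1): a_0 = floor(sqrt(482)) = 21, since 21^2 = 441 <= 482 < 484 = 22^2.
Iterate m_{i+1} = d_i*a_i - m_i, d_{i+1} = (482 - m_{i+1}^2)/d_i, a_{i+1} = floor((a_0 + m_{i+1})/d_{i+1}):
  m_1 = 1*21 - 0 = 21, d_1 = (482 - 21^2)/1 = 41/1 = 41, a_1 = floor((21 + 21)/41) = 1.
  m_2 = 41*1 - 21 = 20, d_2 = (482 - 20^2)/41 = 82/41 = 2, a_2 = floor((21 + 20)/2) = 20.
  m_3 = 2*20 - 20 = 20, d_3 = (482 - 20^2)/2 = 82/2 = 41, a_3 = floor((21 + 20)/41) = 1.
  m_4 = 41*1 - 20 = 21, d_4 = (482 - 21^2)/41 = 41/41 = 1, a_4 = floor((21 + 21)/1) = 42.
  m_5 = 1*42 - 21 = 21, d_5 = (482 - 21^2)/1 = 41/1 = 41: (m_5, d_5) = (m_1, d_1) = (21, 41), so from here the quotients repeat a_1, ..., a_4; the period length is 4.
So sqrt(482) = [21; (1, 20, 1, 42)] with period length k = 4.
k is even, so the fundamental solution of x^2 - 482y^2 = 1 is (p_{k-1}, q_{k-1}) = (p_3, q_3); compute convergents through index 3.
Convergents (p_i = a_i*p_{i-1} + p_{i-2}, q_i = a_i*q_{i-1} + q_{i-2} with p_{-2}=0, p_{-1}=1, q_{-2}=1, q_{-1}=0):
  i=0: a_0=21, p_0 = 21*1 + 0 = 21, q_0 = 21*0 + 1 = 1.
  i=1: a_1=1, p_1 = 1*21 + 1 = 22, q_1 = 1*1 + 0 = 1.
  i=2: a_2=20, p_2 = 20*22 + 21 = 461, q_2 = 20*1 + 1 = 21.
  i=3: a_3=1, p_3 = 1*461 + 22 = 483, q_3 = 1*21 + 1 = 22.
Check: 483^2 - 482*22^2 = 233289 - 233288 = 1, so (x, y) = (483, 22) solves the equation, and by the theorem it is the least positive solution.

(x, y) = (483, 22)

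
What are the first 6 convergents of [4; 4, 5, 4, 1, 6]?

Using the convergent recurrence p_i = a_i*p_{i-1} + p_{i-2}, q_i = a_i*q_{i-1} + q_{i-2} with p_{-2}=0, p_{-1}=1, q_{-2}=1, q_{-1}=0:
  i=0: a_0=4, p_0 = 4*1 + 0 = 4, q_0 = 4*0 + 1 = 1.
  i=1: a_1=4, p_1 = 4*4 + 1 = 17, q_1 = 4*1 + 0 = 4.
  i=2: a_2=5, p_2 = 5*17 + 4 = 89, q_2 = 5*4 + 1 = 21.
  i=3: a_3=4, p_3 = 4*89 + 17 = 373, q_3 = 4*21 + 4 = 88.
  i=4: a_4=1, p_4 = 1*373 + 89 = 462, q_4 = 1*88 + 21 = 109.
  i=5: a_5=6, p_5 = 6*462 + 373 = 3145, q_5 = 6*109 + 88 = 742.

4/1, 17/4, 89/21, 373/88, 462/109, 3145/742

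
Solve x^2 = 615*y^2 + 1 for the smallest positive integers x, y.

(x, y) = (124, 5)

First expand sqrt(615) as a continued fraction. With x_i = (sqrt(615) + m_i)/d_i and (m_0, d_0) = (0, 1): a_0 = floor(sqrt(615)) = 24, since 24^2 = 576 <= 615 < 625 = 25^2.
Iterate m_{i+1} = d_i*a_i - m_i, d_{i+1} = (615 - m_{i+1}^2)/d_i, a_{i+1} = floor((a_0 + m_{i+1})/d_{i+1}):
  m_1 = 1*24 - 0 = 24, d_1 = (615 - 24^2)/1 = 39/1 = 39, a_1 = floor((24 + 24)/39) = 1.
  m_2 = 39*1 - 24 = 15, d_2 = (615 - 15^2)/39 = 390/39 = 10, a_2 = floor((24 + 15)/10) = 3.
  m_3 = 10*3 - 15 = 15, d_3 = (615 - 15^2)/10 = 390/10 = 39, a_3 = floor((24 + 15)/39) = 1.
  m_4 = 39*1 - 15 = 24, d_4 = (615 - 24^2)/39 = 39/39 = 1, a_4 = floor((24 + 24)/1) = 48.
  m_5 = 1*48 - 24 = 24, d_5 = (615 - 24^2)/1 = 39/1 = 39: (m_5, d_5) = (m_1, d_1) = (24, 39), so from here the quotients repeat a_1, ..., a_4; the period length is 4.
So sqrt(615) = [24; (1, 3, 1, 48)] with period length k = 4.
k is even, so the fundamental solution of x^2 - 615y^2 = 1 is (p_{k-1}, q_{k-1}) = (p_3, q_3); compute convergents through index 3.
Convergents (p_i = a_i*p_{i-1} + p_{i-2}, q_i = a_i*q_{i-1} + q_{i-2} with p_{-2}=0, p_{-1}=1, q_{-2}=1, q_{-1}=0):
  i=0: a_0=24, p_0 = 24*1 + 0 = 24, q_0 = 24*0 + 1 = 1.
  i=1: a_1=1, p_1 = 1*24 + 1 = 25, q_1 = 1*1 + 0 = 1.
  i=2: a_2=3, p_2 = 3*25 + 24 = 99, q_2 = 3*1 + 1 = 4.
  i=3: a_3=1, p_3 = 1*99 + 25 = 124, q_3 = 1*4 + 1 = 5.
Check: 124^2 - 615*5^2 = 15376 - 15375 = 1, so (x, y) = (124, 5) solves the equation, and by the theorem it is the least positive solution.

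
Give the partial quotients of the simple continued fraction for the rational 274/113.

Run the Euclidean algorithm on 274 and 113; the successive quotients are the partial quotients a_0, a_1, ... (each step inverts the fractional part left over by the previous one):
  274 = 2*113 + 48, so a_0 = 2.
  113 = 2*48 + 17, so a_1 = 2.
  48 = 2*17 + 14, so a_2 = 2.
  17 = 1*14 + 3, so a_3 = 1.
  14 = 4*3 + 2, so a_4 = 4.
  3 = 1*2 + 1, so a_5 = 1.
  2 = 2*1 + 0, so a_6 = 2.
The remainder reaches 0 after 7 divisions, so the expansion has 7 partial quotients, read off in order.

[2; 2, 2, 1, 4, 1, 2]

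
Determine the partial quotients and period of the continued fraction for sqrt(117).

[10; (1, 4, 2, 4, 1, 20)]

Write x_i = (sqrt(117) + m_i)/d_i with (m_0, d_0) = (0, 1). a_0 = floor(sqrt(117)) = 10, since 10^2 = 100 <= 117 < 121 = 11^2.
Iterate m_{i+1} = d_i*a_i - m_i, d_{i+1} = (117 - m_{i+1}^2)/d_i, a_{i+1} = floor((a_0 + m_{i+1})/d_{i+1}):
  m_1 = 1*10 - 0 = 10, d_1 = (117 - 10^2)/1 = 17/1 = 17, a_1 = floor((10 + 10)/17) = 1.
  m_2 = 17*1 - 10 = 7, d_2 = (117 - 7^2)/17 = 68/17 = 4, a_2 = floor((10 + 7)/4) = 4.
  m_3 = 4*4 - 7 = 9, d_3 = (117 - 9^2)/4 = 36/4 = 9, a_3 = floor((10 + 9)/9) = 2.
  m_4 = 9*2 - 9 = 9, d_4 = (117 - 9^2)/9 = 36/9 = 4, a_4 = floor((10 + 9)/4) = 4.
  m_5 = 4*4 - 9 = 7, d_5 = (117 - 7^2)/4 = 68/4 = 17, a_5 = floor((10 + 7)/17) = 1.
  m_6 = 17*1 - 7 = 10, d_6 = (117 - 10^2)/17 = 17/17 = 1, a_6 = floor((10 + 10)/1) = 20.
  m_7 = 1*20 - 10 = 10, d_7 = (117 - 10^2)/1 = 17/1 = 17: (m_7, d_7) = (m_1, d_1) = (10, 17), so from here the quotients repeat a_1, ..., a_6; the period length is 6.
Hence the expansion of sqrt(117) is a_0 = 10 followed by the repeating block 1, 4, 2, 4, 1, 20 (period 6).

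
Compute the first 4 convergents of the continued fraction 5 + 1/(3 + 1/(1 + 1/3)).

5/1, 16/3, 21/4, 79/15

Using the convergent recurrence p_i = a_i*p_{i-1} + p_{i-2}, q_i = a_i*q_{i-1} + q_{i-2} with p_{-2}=0, p_{-1}=1, q_{-2}=1, q_{-1}=0:
  i=0: a_0=5, p_0 = 5*1 + 0 = 5, q_0 = 5*0 + 1 = 1.
  i=1: a_1=3, p_1 = 3*5 + 1 = 16, q_1 = 3*1 + 0 = 3.
  i=2: a_2=1, p_2 = 1*16 + 5 = 21, q_2 = 1*3 + 1 = 4.
  i=3: a_3=3, p_3 = 3*21 + 16 = 79, q_3 = 3*4 + 3 = 15.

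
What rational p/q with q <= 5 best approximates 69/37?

Expand x = 69/37 as a continued fraction with the Euclidean algorithm:
  69 = 1*37 + 32, so a_0 = 1.
  37 = 1*32 + 5, so a_1 = 1.
  32 = 6*5 + 2, so a_2 = 6.
  5 = 2*2 + 1, so a_3 = 2.
  2 = 2*1 + 0, so a_4 = 2.
so x = [1; 1, 6, 2, 2].
Convergents (p_i = a_i*p_{i-1} + p_{i-2}, q_i = a_i*q_{i-1} + q_{i-2} with p_{-2}=0, p_{-1}=1, q_{-2}=1, q_{-1}=0), until the denominator exceeds 5:
  i=0: a_0=1, p_0 = 1*1 + 0 = 1, q_0 = 1*0 + 1 = 1.
  i=1: a_1=1, p_1 = 1*1 + 1 = 2, q_1 = 1*1 + 0 = 1.
  i=2: a_2=6, p_2 = 6*2 + 1 = 13, q_2 = 6*1 + 1 = 7.
q_2 = 7 > 5, so the last convergent with denominator <= 5 is p_1/q_1 = 2/1.
The closest fraction with denominator <= 5 is either p_1/q_1 or the intermediate fraction (k*p_1 + p_0)/(k*q_1 + q_0) with the largest k >= 1 whose denominator stays <= 5; these approach x as k grows, and every other convergent or intermediate fraction in range is farther away.
Largest k: floor((5 - q_0)/q_1) = floor((5 - 1)/1) = 4.
That gives (4*2 + 1)/(4*1 + 1) = 9/5.
Compare the errors: |x - 2/1| = |69*1 - 2*37|/(37*1) = 5/37, and |x - 9/5| = |69*5 - 9*37|/(37*5) = 12/185.
Cross-multiplying, 12*37 = 444 < 925 = 5*185, so 12/185 is smaller: the intermediate fraction 9/5 is closer to x than 2/1.

9/5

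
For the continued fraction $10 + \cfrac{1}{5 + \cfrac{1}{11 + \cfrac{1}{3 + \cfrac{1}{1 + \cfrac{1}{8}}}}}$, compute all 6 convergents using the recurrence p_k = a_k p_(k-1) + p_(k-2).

10/1, 51/5, 571/56, 1764/173, 2335/229, 20444/2005

Using the convergent recurrence p_i = a_i*p_{i-1} + p_{i-2}, q_i = a_i*q_{i-1} + q_{i-2} with p_{-2}=0, p_{-1}=1, q_{-2}=1, q_{-1}=0:
  i=0: a_0=10, p_0 = 10*1 + 0 = 10, q_0 = 10*0 + 1 = 1.
  i=1: a_1=5, p_1 = 5*10 + 1 = 51, q_1 = 5*1 + 0 = 5.
  i=2: a_2=11, p_2 = 11*51 + 10 = 571, q_2 = 11*5 + 1 = 56.
  i=3: a_3=3, p_3 = 3*571 + 51 = 1764, q_3 = 3*56 + 5 = 173.
  i=4: a_4=1, p_4 = 1*1764 + 571 = 2335, q_4 = 1*173 + 56 = 229.
  i=5: a_5=8, p_5 = 8*2335 + 1764 = 20444, q_5 = 8*229 + 173 = 2005.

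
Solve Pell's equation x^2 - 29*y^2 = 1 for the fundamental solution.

First expand sqrt(29) as a continued fraction. With x_i = (sqrt(29) + m_i)/d_i and (m_0, d_0) = (0, 1): a_0 = floor(sqrt(29)) = 5, since 5^2 = 25 <= 29 < 36 = 6^2.
Iterate m_{i+1} = d_i*a_i - m_i, d_{i+1} = (29 - m_{i+1}^2)/d_i, a_{i+1} = floor((a_0 + m_{i+1})/d_{i+1}):
  m_1 = 1*5 - 0 = 5, d_1 = (29 - 5^2)/1 = 4/1 = 4, a_1 = floor((5 + 5)/4) = 2.
  m_2 = 4*2 - 5 = 3, d_2 = (29 - 3^2)/4 = 20/4 = 5, a_2 = floor((5 + 3)/5) = 1.
  m_3 = 5*1 - 3 = 2, d_3 = (29 - 2^2)/5 = 25/5 = 5, a_3 = floor((5 + 2)/5) = 1.
  m_4 = 5*1 - 2 = 3, d_4 = (29 - 3^2)/5 = 20/5 = 4, a_4 = floor((5 + 3)/4) = 2.
  m_5 = 4*2 - 3 = 5, d_5 = (29 - 5^2)/4 = 4/4 = 1, a_5 = floor((5 + 5)/1) = 10.
  m_6 = 1*10 - 5 = 5, d_6 = (29 - 5^2)/1 = 4/1 = 4: (m_6, d_6) = (m_1, d_1) = (5, 4), so from here the quotients repeat a_1, ..., a_5; the period length is 5.
So sqrt(29) = [5; (2, 1, 1, 2, 10)] with period length k = 5.
k is odd, so (p_{k-1}, q_{k-1}) only solves x^2 - 29y^2 = -1 and the fundamental solution of x^2 - 29y^2 = 1 is (p_{2k-1}, q_{2k-1}) = (p_9, q_9); compute convergents through index 9, running through the period twice.
Convergents (p_i = a_i*p_{i-1} + p_{i-2}, q_i = a_i*q_{i-1} + q_{i-2} with p_{-2}=0, p_{-1}=1, q_{-2}=1, q_{-1}=0):
  i=0: a_0=5, p_0 = 5*1 + 0 = 5, q_0 = 5*0 + 1 = 1.
  i=1: a_1=2, p_1 = 2*5 + 1 = 11, q_1 = 2*1 + 0 = 2.
  i=2: a_2=1, p_2 = 1*11 + 5 = 16, q_2 = 1*2 + 1 = 3.
  i=3: a_3=1, p_3 = 1*16 + 11 = 27, q_3 = 1*3 + 2 = 5.
  i=4: a_4=2, p_4 = 2*27 + 16 = 70, q_4 = 2*5 + 3 = 13.
  i=5: a_5=10, p_5 = 10*70 + 27 = 727, q_5 = 10*13 + 5 = 135.
  i=6: a_6=2, p_6 = 2*727 + 70 = 1524, q_6 = 2*135 + 13 = 283.
  i=7: a_7=1, p_7 = 1*1524 + 727 = 2251, q_7 = 1*283 + 135 = 418.
  i=8: a_8=1, p_8 = 1*2251 + 1524 = 3775, q_8 = 1*418 + 283 = 701.
  i=9: a_9=2, p_9 = 2*3775 + 2251 = 9801, q_9 = 2*701 + 418 = 1820.
Indeed p_4^2 - 29*q_4^2 = 4900 - 4901 = -1, not +1.
Check: 9801^2 - 29*1820^2 = 96059601 - 96059600 = 1, so (x, y) = (9801, 1820) solves the equation, and by the theorem it is the least positive solution.

(x, y) = (9801, 1820)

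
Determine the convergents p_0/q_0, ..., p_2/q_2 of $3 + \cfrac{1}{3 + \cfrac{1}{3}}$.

3/1, 10/3, 33/10

Using the convergent recurrence p_i = a_i*p_{i-1} + p_{i-2}, q_i = a_i*q_{i-1} + q_{i-2} with p_{-2}=0, p_{-1}=1, q_{-2}=1, q_{-1}=0:
  i=0: a_0=3, p_0 = 3*1 + 0 = 3, q_0 = 3*0 + 1 = 1.
  i=1: a_1=3, p_1 = 3*3 + 1 = 10, q_1 = 3*1 + 0 = 3.
  i=2: a_2=3, p_2 = 3*10 + 3 = 33, q_2 = 3*3 + 1 = 10.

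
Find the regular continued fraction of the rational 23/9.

[2; 1, 1, 4]

Run the Euclidean algorithm on 23 and 9; the successive quotients are the partial quotients a_0, a_1, ... (each step inverts the fractional part left over by the previous one):
  23 = 2*9 + 5, so a_0 = 2.
  9 = 1*5 + 4, so a_1 = 1.
  5 = 1*4 + 1, so a_2 = 1.
  4 = 4*1 + 0, so a_3 = 4.
The remainder reaches 0 after 4 divisions, so the expansion has 4 partial quotients, read off in order.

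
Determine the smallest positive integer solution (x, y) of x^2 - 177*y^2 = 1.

First expand sqrt(177) as a continued fraction. With x_i = (sqrt(177) + m_i)/d_i and (m_0, d_0) = (0, 1): a_0 = floor(sqrt(177)) = 13, since 13^2 = 169 <= 177 < 196 = 14^2.
Iterate m_{i+1} = d_i*a_i - m_i, d_{i+1} = (177 - m_{i+1}^2)/d_i, a_{i+1} = floor((a_0 + m_{i+1})/d_{i+1}):
  m_1 = 1*13 - 0 = 13, d_1 = (177 - 13^2)/1 = 8/1 = 8, a_1 = floor((13 + 13)/8) = 3.
  m_2 = 8*3 - 13 = 11, d_2 = (177 - 11^2)/8 = 56/8 = 7, a_2 = floor((13 + 11)/7) = 3.
  m_3 = 7*3 - 11 = 10, d_3 = (177 - 10^2)/7 = 77/7 = 11, a_3 = floor((13 + 10)/11) = 2.
  m_4 = 11*2 - 10 = 12, d_4 = (177 - 12^2)/11 = 33/11 = 3, a_4 = floor((13 + 12)/3) = 8.
  m_5 = 3*8 - 12 = 12, d_5 = (177 - 12^2)/3 = 33/3 = 11, a_5 = floor((13 + 12)/11) = 2.
  m_6 = 11*2 - 12 = 10, d_6 = (177 - 10^2)/11 = 77/11 = 7, a_6 = floor((13 + 10)/7) = 3.
  m_7 = 7*3 - 10 = 11, d_7 = (177 - 11^2)/7 = 56/7 = 8, a_7 = floor((13 + 11)/8) = 3.
  m_8 = 8*3 - 11 = 13, d_8 = (177 - 13^2)/8 = 8/8 = 1, a_8 = floor((13 + 13)/1) = 26.
  m_9 = 1*26 - 13 = 13, d_9 = (177 - 13^2)/1 = 8/1 = 8: (m_9, d_9) = (m_1, d_1) = (13, 8), so from here the quotients repeat a_1, ..., a_8; the period length is 8.
So sqrt(177) = [13; (3, 3, 2, 8, 2, 3, 3, 26)] with period length k = 8.
k is even, so the fundamental solution of x^2 - 177y^2 = 1 is (p_{k-1}, q_{k-1}) = (p_7, q_7); compute convergents through index 7.
Convergents (p_i = a_i*p_{i-1} + p_{i-2}, q_i = a_i*q_{i-1} + q_{i-2} with p_{-2}=0, p_{-1}=1, q_{-2}=1, q_{-1}=0):
  i=0: a_0=13, p_0 = 13*1 + 0 = 13, q_0 = 13*0 + 1 = 1.
  i=1: a_1=3, p_1 = 3*13 + 1 = 40, q_1 = 3*1 + 0 = 3.
  i=2: a_2=3, p_2 = 3*40 + 13 = 133, q_2 = 3*3 + 1 = 10.
  i=3: a_3=2, p_3 = 2*133 + 40 = 306, q_3 = 2*10 + 3 = 23.
  i=4: a_4=8, p_4 = 8*306 + 133 = 2581, q_4 = 8*23 + 10 = 194.
  i=5: a_5=2, p_5 = 2*2581 + 306 = 5468, q_5 = 2*194 + 23 = 411.
  i=6: a_6=3, p_6 = 3*5468 + 2581 = 18985, q_6 = 3*411 + 194 = 1427.
  i=7: a_7=3, p_7 = 3*18985 + 5468 = 62423, q_7 = 3*1427 + 411 = 4692.
Check: 62423^2 - 177*4692^2 = 3896630929 - 3896630928 = 1, so (x, y) = (62423, 4692) solves the equation, and by the theorem it is the least positive solution.

(x, y) = (62423, 4692)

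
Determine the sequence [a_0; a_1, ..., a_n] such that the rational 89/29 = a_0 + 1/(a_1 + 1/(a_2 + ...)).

Run the Euclidean algorithm on 89 and 29; the successive quotients are the partial quotients a_0, a_1, ... (each step inverts the fractional part left over by the previous one):
  89 = 3*29 + 2, so a_0 = 3.
  29 = 14*2 + 1, so a_1 = 14.
  2 = 2*1 + 0, so a_2 = 2.
The remainder reaches 0 after 3 divisions, so the expansion has 3 partial quotients, read off in order.

[3; 14, 2]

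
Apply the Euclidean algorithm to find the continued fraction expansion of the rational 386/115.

Run the Euclidean algorithm on 386 and 115; the successive quotients are the partial quotients a_0, a_1, ... (each step inverts the fractional part left over by the previous one):
  386 = 3*115 + 41, so a_0 = 3.
  115 = 2*41 + 33, so a_1 = 2.
  41 = 1*33 + 8, so a_2 = 1.
  33 = 4*8 + 1, so a_3 = 4.
  8 = 8*1 + 0, so a_4 = 8.
The remainder reaches 0 after 5 divisions, so the expansion has 5 partial quotients, read off in order.

[3; 2, 1, 4, 8]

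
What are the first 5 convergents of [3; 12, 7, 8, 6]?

Using the convergent recurrence p_i = a_i*p_{i-1} + p_{i-2}, q_i = a_i*q_{i-1} + q_{i-2} with p_{-2}=0, p_{-1}=1, q_{-2}=1, q_{-1}=0:
  i=0: a_0=3, p_0 = 3*1 + 0 = 3, q_0 = 3*0 + 1 = 1.
  i=1: a_1=12, p_1 = 12*3 + 1 = 37, q_1 = 12*1 + 0 = 12.
  i=2: a_2=7, p_2 = 7*37 + 3 = 262, q_2 = 7*12 + 1 = 85.
  i=3: a_3=8, p_3 = 8*262 + 37 = 2133, q_3 = 8*85 + 12 = 692.
  i=4: a_4=6, p_4 = 6*2133 + 262 = 13060, q_4 = 6*692 + 85 = 4237.

3/1, 37/12, 262/85, 2133/692, 13060/4237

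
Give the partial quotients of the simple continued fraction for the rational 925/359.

[2; 1, 1, 2, 1, 3, 4, 3]

Run the Euclidean algorithm on 925 and 359; the successive quotients are the partial quotients a_0, a_1, ... (each step inverts the fractional part left over by the previous one):
  925 = 2*359 + 207, so a_0 = 2.
  359 = 1*207 + 152, so a_1 = 1.
  207 = 1*152 + 55, so a_2 = 1.
  152 = 2*55 + 42, so a_3 = 2.
  55 = 1*42 + 13, so a_4 = 1.
  42 = 3*13 + 3, so a_5 = 3.
  13 = 4*3 + 1, so a_6 = 4.
  3 = 3*1 + 0, so a_7 = 3.
The remainder reaches 0 after 8 divisions, so the expansion has 8 partial quotients, read off in order.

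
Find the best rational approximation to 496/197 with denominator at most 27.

68/27

Expand x = 496/197 as a continued fraction with the Euclidean algorithm:
  496 = 2*197 + 102, so a_0 = 2.
  197 = 1*102 + 95, so a_1 = 1.
  102 = 1*95 + 7, so a_2 = 1.
  95 = 13*7 + 4, so a_3 = 13.
  7 = 1*4 + 3, so a_4 = 1.
  4 = 1*3 + 1, so a_5 = 1.
  3 = 3*1 + 0, so a_6 = 3.
so x = [2; 1, 1, 13, 1, 1, 3].
Convergents (p_i = a_i*p_{i-1} + p_{i-2}, q_i = a_i*q_{i-1} + q_{i-2} with p_{-2}=0, p_{-1}=1, q_{-2}=1, q_{-1}=0), until the denominator exceeds 27:
  i=0: a_0=2, p_0 = 2*1 + 0 = 2, q_0 = 2*0 + 1 = 1.
  i=1: a_1=1, p_1 = 1*2 + 1 = 3, q_1 = 1*1 + 0 = 1.
  i=2: a_2=1, p_2 = 1*3 + 2 = 5, q_2 = 1*1 + 1 = 2.
  i=3: a_3=13, p_3 = 13*5 + 3 = 68, q_3 = 13*2 + 1 = 27.
  i=4: a_4=1, p_4 = 1*68 + 5 = 73, q_4 = 1*27 + 2 = 29.
q_4 = 29 > 27, so the last convergent with denominator <= 27 is p_3/q_3 = 68/27.
The closest fraction with denominator <= 27 is either p_3/q_3 or the intermediate fraction (k*p_3 + p_2)/(k*q_3 + q_2) with the largest k >= 1 whose denominator stays <= 27; these approach x as k grows, and every other convergent or intermediate fraction in range is farther away.
Largest k: floor((27 - q_2)/q_3) = floor((27 - 2)/27) = 0.
Since k = 0, no intermediate fraction beyond p_3/q_3 has denominator <= 27, so the convergent 68/27 is the closest (its error is |496*27 - 68*197|/(197*27) = 4/5319).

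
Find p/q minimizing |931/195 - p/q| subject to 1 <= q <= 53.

148/31

Expand x = 931/195 as a continued fraction with the Euclidean algorithm:
  931 = 4*195 + 151, so a_0 = 4.
  195 = 1*151 + 44, so a_1 = 1.
  151 = 3*44 + 19, so a_2 = 3.
  44 = 2*19 + 6, so a_3 = 2.
  19 = 3*6 + 1, so a_4 = 3.
  6 = 6*1 + 0, so a_5 = 6.
so x = [4; 1, 3, 2, 3, 6].
Convergents (p_i = a_i*p_{i-1} + p_{i-2}, q_i = a_i*q_{i-1} + q_{i-2} with p_{-2}=0, p_{-1}=1, q_{-2}=1, q_{-1}=0), until the denominator exceeds 53:
  i=0: a_0=4, p_0 = 4*1 + 0 = 4, q_0 = 4*0 + 1 = 1.
  i=1: a_1=1, p_1 = 1*4 + 1 = 5, q_1 = 1*1 + 0 = 1.
  i=2: a_2=3, p_2 = 3*5 + 4 = 19, q_2 = 3*1 + 1 = 4.
  i=3: a_3=2, p_3 = 2*19 + 5 = 43, q_3 = 2*4 + 1 = 9.
  i=4: a_4=3, p_4 = 3*43 + 19 = 148, q_4 = 3*9 + 4 = 31.
  i=5: a_5=6, p_5 = 6*148 + 43 = 931, q_5 = 6*31 + 9 = 195.
q_5 = 195 > 53, so the last convergent with denominator <= 53 is p_4/q_4 = 148/31.
The closest fraction with denominator <= 53 is either p_4/q_4 or the intermediate fraction (k*p_4 + p_3)/(k*q_4 + q_3) with the largest k >= 1 whose denominator stays <= 53; these approach x as k grows, and every other convergent or intermediate fraction in range is farther away.
Largest k: floor((53 - q_3)/q_4) = floor((53 - 9)/31) = 1.
That gives (1*148 + 43)/(1*31 + 9) = 191/40.
Compare the errors: |x - 148/31| = |931*31 - 148*195|/(195*31) = 1/6045, and |x - 191/40| = |931*40 - 191*195|/(195*40) = 5/7800.
Cross-multiplying, 1*7800 = 7800 < 30225 = 5*6045, so 1/6045 is smaller: the convergent 148/31 is closer to x than 191/40.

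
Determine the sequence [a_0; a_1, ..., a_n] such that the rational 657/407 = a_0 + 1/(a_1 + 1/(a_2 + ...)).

[1; 1, 1, 1, 1, 2, 4, 1, 5]

Run the Euclidean algorithm on 657 and 407; the successive quotients are the partial quotients a_0, a_1, ... (each step inverts the fractional part left over by the previous one):
  657 = 1*407 + 250, so a_0 = 1.
  407 = 1*250 + 157, so a_1 = 1.
  250 = 1*157 + 93, so a_2 = 1.
  157 = 1*93 + 64, so a_3 = 1.
  93 = 1*64 + 29, so a_4 = 1.
  64 = 2*29 + 6, so a_5 = 2.
  29 = 4*6 + 5, so a_6 = 4.
  6 = 1*5 + 1, so a_7 = 1.
  5 = 5*1 + 0, so a_8 = 5.
The remainder reaches 0 after 9 divisions, so the expansion has 9 partial quotients, read off in order.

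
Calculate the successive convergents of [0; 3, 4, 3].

0/1, 1/3, 4/13, 13/42

Using the convergent recurrence p_i = a_i*p_{i-1} + p_{i-2}, q_i = a_i*q_{i-1} + q_{i-2} with p_{-2}=0, p_{-1}=1, q_{-2}=1, q_{-1}=0:
  i=0: a_0=0, p_0 = 0*1 + 0 = 0, q_0 = 0*0 + 1 = 1.
  i=1: a_1=3, p_1 = 3*0 + 1 = 1, q_1 = 3*1 + 0 = 3.
  i=2: a_2=4, p_2 = 4*1 + 0 = 4, q_2 = 4*3 + 1 = 13.
  i=3: a_3=3, p_3 = 3*4 + 1 = 13, q_3 = 3*13 + 3 = 42.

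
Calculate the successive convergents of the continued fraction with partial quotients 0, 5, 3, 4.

Using the convergent recurrence p_i = a_i*p_{i-1} + p_{i-2}, q_i = a_i*q_{i-1} + q_{i-2} with p_{-2}=0, p_{-1}=1, q_{-2}=1, q_{-1}=0:
  i=0: a_0=0, p_0 = 0*1 + 0 = 0, q_0 = 0*0 + 1 = 1.
  i=1: a_1=5, p_1 = 5*0 + 1 = 1, q_1 = 5*1 + 0 = 5.
  i=2: a_2=3, p_2 = 3*1 + 0 = 3, q_2 = 3*5 + 1 = 16.
  i=3: a_3=4, p_3 = 4*3 + 1 = 13, q_3 = 4*16 + 5 = 69.

0/1, 1/5, 3/16, 13/69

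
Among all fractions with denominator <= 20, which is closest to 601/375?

8/5

Expand x = 601/375 as a continued fraction with the Euclidean algorithm:
  601 = 1*375 + 226, so a_0 = 1.
  375 = 1*226 + 149, so a_1 = 1.
  226 = 1*149 + 77, so a_2 = 1.
  149 = 1*77 + 72, so a_3 = 1.
  77 = 1*72 + 5, so a_4 = 1.
  72 = 14*5 + 2, so a_5 = 14.
  5 = 2*2 + 1, so a_6 = 2.
  2 = 2*1 + 0, so a_7 = 2.
so x = [1; 1, 1, 1, 1, 14, 2, 2].
Convergents (p_i = a_i*p_{i-1} + p_{i-2}, q_i = a_i*q_{i-1} + q_{i-2} with p_{-2}=0, p_{-1}=1, q_{-2}=1, q_{-1}=0), until the denominator exceeds 20:
  i=0: a_0=1, p_0 = 1*1 + 0 = 1, q_0 = 1*0 + 1 = 1.
  i=1: a_1=1, p_1 = 1*1 + 1 = 2, q_1 = 1*1 + 0 = 1.
  i=2: a_2=1, p_2 = 1*2 + 1 = 3, q_2 = 1*1 + 1 = 2.
  i=3: a_3=1, p_3 = 1*3 + 2 = 5, q_3 = 1*2 + 1 = 3.
  i=4: a_4=1, p_4 = 1*5 + 3 = 8, q_4 = 1*3 + 2 = 5.
  i=5: a_5=14, p_5 = 14*8 + 5 = 117, q_5 = 14*5 + 3 = 73.
q_5 = 73 > 20, so the last convergent with denominator <= 20 is p_4/q_4 = 8/5.
The closest fraction with denominator <= 20 is either p_4/q_4 or the intermediate fraction (k*p_4 + p_3)/(k*q_4 + q_3) with the largest k >= 1 whose denominator stays <= 20; these approach x as k grows, and every other convergent or intermediate fraction in range is farther away.
Largest k: floor((20 - q_3)/q_4) = floor((20 - 3)/5) = 3.
That gives (3*8 + 5)/(3*5 + 3) = 29/18.
Compare the errors: |x - 8/5| = |601*5 - 8*375|/(375*5) = 5/1875, and |x - 29/18| = |601*18 - 29*375|/(375*18) = 57/6750.
Cross-multiplying, 5*6750 = 33750 < 106875 = 57*1875, so 5/1875 is smaller: the convergent 8/5 is closer to x than 29/18.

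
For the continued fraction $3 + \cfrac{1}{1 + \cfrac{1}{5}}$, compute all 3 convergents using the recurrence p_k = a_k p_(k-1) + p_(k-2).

3/1, 4/1, 23/6

Using the convergent recurrence p_i = a_i*p_{i-1} + p_{i-2}, q_i = a_i*q_{i-1} + q_{i-2} with p_{-2}=0, p_{-1}=1, q_{-2}=1, q_{-1}=0:
  i=0: a_0=3, p_0 = 3*1 + 0 = 3, q_0 = 3*0 + 1 = 1.
  i=1: a_1=1, p_1 = 1*3 + 1 = 4, q_1 = 1*1 + 0 = 1.
  i=2: a_2=5, p_2 = 5*4 + 3 = 23, q_2 = 5*1 + 1 = 6.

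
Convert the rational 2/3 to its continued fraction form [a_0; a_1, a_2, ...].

Run the Euclidean algorithm on 2 and 3; the successive quotients are the partial quotients a_0, a_1, ... (each step inverts the fractional part left over by the previous one):
  2 = 0*3 + 2, so a_0 = 0.
  3 = 1*2 + 1, so a_1 = 1.
  2 = 2*1 + 0, so a_2 = 2.
The remainder reaches 0 after 3 divisions, so the expansion has 3 partial quotients, read off in order.

[0; 1, 2]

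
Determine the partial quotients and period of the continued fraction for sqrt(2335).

[48; (3, 9, 3, 96)]

Write x_i = (sqrt(2335) + m_i)/d_i with (m_0, d_0) = (0, 1). a_0 = floor(sqrt(2335)) = 48, since 48^2 = 2304 <= 2335 < 2401 = 49^2.
Iterate m_{i+1} = d_i*a_i - m_i, d_{i+1} = (2335 - m_{i+1}^2)/d_i, a_{i+1} = floor((a_0 + m_{i+1})/d_{i+1}):
  m_1 = 1*48 - 0 = 48, d_1 = (2335 - 48^2)/1 = 31/1 = 31, a_1 = floor((48 + 48)/31) = 3.
  m_2 = 31*3 - 48 = 45, d_2 = (2335 - 45^2)/31 = 310/31 = 10, a_2 = floor((48 + 45)/10) = 9.
  m_3 = 10*9 - 45 = 45, d_3 = (2335 - 45^2)/10 = 310/10 = 31, a_3 = floor((48 + 45)/31) = 3.
  m_4 = 31*3 - 45 = 48, d_4 = (2335 - 48^2)/31 = 31/31 = 1, a_4 = floor((48 + 48)/1) = 96.
  m_5 = 1*96 - 48 = 48, d_5 = (2335 - 48^2)/1 = 31/1 = 31: (m_5, d_5) = (m_1, d_1) = (48, 31), so from here the quotients repeat a_1, ..., a_4; the period length is 4.
Hence the expansion of sqrt(2335) is a_0 = 48 followed by the repeating block 3, 9, 3, 96 (period 4).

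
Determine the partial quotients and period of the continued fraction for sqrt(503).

Write x_i = (sqrt(503) + m_i)/d_i with (m_0, d_0) = (0, 1). a_0 = floor(sqrt(503)) = 22, since 22^2 = 484 <= 503 < 529 = 23^2.
Iterate m_{i+1} = d_i*a_i - m_i, d_{i+1} = (503 - m_{i+1}^2)/d_i, a_{i+1} = floor((a_0 + m_{i+1})/d_{i+1}):
  m_1 = 1*22 - 0 = 22, d_1 = (503 - 22^2)/1 = 19/1 = 19, a_1 = floor((22 + 22)/19) = 2.
  m_2 = 19*2 - 22 = 16, d_2 = (503 - 16^2)/19 = 247/19 = 13, a_2 = floor((22 + 16)/13) = 2.
  m_3 = 13*2 - 16 = 10, d_3 = (503 - 10^2)/13 = 403/13 = 31, a_3 = floor((22 + 10)/31) = 1.
  m_4 = 31*1 - 10 = 21, d_4 = (503 - 21^2)/31 = 62/31 = 2, a_4 = floor((22 + 21)/2) = 21.
  m_5 = 2*21 - 21 = 21, d_5 = (503 - 21^2)/2 = 62/2 = 31, a_5 = floor((22 + 21)/31) = 1.
  m_6 = 31*1 - 21 = 10, d_6 = (503 - 10^2)/31 = 403/31 = 13, a_6 = floor((22 + 10)/13) = 2.
  m_7 = 13*2 - 10 = 16, d_7 = (503 - 16^2)/13 = 247/13 = 19, a_7 = floor((22 + 16)/19) = 2.
  m_8 = 19*2 - 16 = 22, d_8 = (503 - 22^2)/19 = 19/19 = 1, a_8 = floor((22 + 22)/1) = 44.
  m_9 = 1*44 - 22 = 22, d_9 = (503 - 22^2)/1 = 19/1 = 19: (m_9, d_9) = (m_1, d_1) = (22, 19), so from here the quotients repeat a_1, ..., a_8; the period length is 8.
Hence the expansion of sqrt(503) is a_0 = 22 followed by the repeating block 2, 2, 1, 21, 1, 2, 2, 44 (period 8).

[22; (2, 2, 1, 21, 1, 2, 2, 44)]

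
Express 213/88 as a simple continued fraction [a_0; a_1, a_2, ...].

Run the Euclidean algorithm on 213 and 88; the successive quotients are the partial quotients a_0, a_1, ... (each step inverts the fractional part left over by the previous one):
  213 = 2*88 + 37, so a_0 = 2.
  88 = 2*37 + 14, so a_1 = 2.
  37 = 2*14 + 9, so a_2 = 2.
  14 = 1*9 + 5, so a_3 = 1.
  9 = 1*5 + 4, so a_4 = 1.
  5 = 1*4 + 1, so a_5 = 1.
  4 = 4*1 + 0, so a_6 = 4.
The remainder reaches 0 after 7 divisions, so the expansion has 7 partial quotients, read off in order.

[2; 2, 2, 1, 1, 1, 4]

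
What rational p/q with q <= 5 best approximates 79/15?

Expand x = 79/15 as a continued fraction with the Euclidean algorithm:
  79 = 5*15 + 4, so a_0 = 5.
  15 = 3*4 + 3, so a_1 = 3.
  4 = 1*3 + 1, so a_2 = 1.
  3 = 3*1 + 0, so a_3 = 3.
so x = [5; 3, 1, 3].
Convergents (p_i = a_i*p_{i-1} + p_{i-2}, q_i = a_i*q_{i-1} + q_{i-2} with p_{-2}=0, p_{-1}=1, q_{-2}=1, q_{-1}=0), until the denominator exceeds 5:
  i=0: a_0=5, p_0 = 5*1 + 0 = 5, q_0 = 5*0 + 1 = 1.
  i=1: a_1=3, p_1 = 3*5 + 1 = 16, q_1 = 3*1 + 0 = 3.
  i=2: a_2=1, p_2 = 1*16 + 5 = 21, q_2 = 1*3 + 1 = 4.
  i=3: a_3=3, p_3 = 3*21 + 16 = 79, q_3 = 3*4 + 3 = 15.
q_3 = 15 > 5, so the last convergent with denominator <= 5 is p_2/q_2 = 21/4.
The closest fraction with denominator <= 5 is either p_2/q_2 or the intermediate fraction (k*p_2 + p_1)/(k*q_2 + q_1) with the largest k >= 1 whose denominator stays <= 5; these approach x as k grows, and every other convergent or intermediate fraction in range is farther away.
Largest k: floor((5 - q_1)/q_2) = floor((5 - 3)/4) = 0.
Since k = 0, no intermediate fraction beyond p_2/q_2 has denominator <= 5, so the convergent 21/4 is the closest (its error is |79*4 - 21*15|/(15*4) = 1/60).

21/4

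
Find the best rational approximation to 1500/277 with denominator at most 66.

Expand x = 1500/277 as a continued fraction with the Euclidean algorithm:
  1500 = 5*277 + 115, so a_0 = 5.
  277 = 2*115 + 47, so a_1 = 2.
  115 = 2*47 + 21, so a_2 = 2.
  47 = 2*21 + 5, so a_3 = 2.
  21 = 4*5 + 1, so a_4 = 4.
  5 = 5*1 + 0, so a_5 = 5.
so x = [5; 2, 2, 2, 4, 5].
Convergents (p_i = a_i*p_{i-1} + p_{i-2}, q_i = a_i*q_{i-1} + q_{i-2} with p_{-2}=0, p_{-1}=1, q_{-2}=1, q_{-1}=0), until the denominator exceeds 66:
  i=0: a_0=5, p_0 = 5*1 + 0 = 5, q_0 = 5*0 + 1 = 1.
  i=1: a_1=2, p_1 = 2*5 + 1 = 11, q_1 = 2*1 + 0 = 2.
  i=2: a_2=2, p_2 = 2*11 + 5 = 27, q_2 = 2*2 + 1 = 5.
  i=3: a_3=2, p_3 = 2*27 + 11 = 65, q_3 = 2*5 + 2 = 12.
  i=4: a_4=4, p_4 = 4*65 + 27 = 287, q_4 = 4*12 + 5 = 53.
  i=5: a_5=5, p_5 = 5*287 + 65 = 1500, q_5 = 5*53 + 12 = 277.
q_5 = 277 > 66, so the last convergent with denominator <= 66 is p_4/q_4 = 287/53.
The closest fraction with denominator <= 66 is either p_4/q_4 or the intermediate fraction (k*p_4 + p_3)/(k*q_4 + q_3) with the largest k >= 1 whose denominator stays <= 66; these approach x as k grows, and every other convergent or intermediate fraction in range is farther away.
Largest k: floor((66 - q_3)/q_4) = floor((66 - 12)/53) = 1.
That gives (1*287 + 65)/(1*53 + 12) = 352/65.
Compare the errors: |x - 287/53| = |1500*53 - 287*277|/(277*53) = 1/14681, and |x - 352/65| = |1500*65 - 352*277|/(277*65) = 4/18005.
Cross-multiplying, 1*18005 = 18005 < 58724 = 4*14681, so 1/14681 is smaller: the convergent 287/53 is closer to x than 352/65.

287/53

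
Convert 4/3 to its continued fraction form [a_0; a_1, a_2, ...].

[1; 3]

Run the Euclidean algorithm on 4 and 3; the successive quotients are the partial quotients a_0, a_1, ... (each step inverts the fractional part left over by the previous one):
  4 = 1*3 + 1, so a_0 = 1.
  3 = 3*1 + 0, so a_1 = 3.
The remainder reaches 0 after 2 divisions, so the expansion has 2 partial quotients, read off in order.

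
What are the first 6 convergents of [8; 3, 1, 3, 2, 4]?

Using the convergent recurrence p_i = a_i*p_{i-1} + p_{i-2}, q_i = a_i*q_{i-1} + q_{i-2} with p_{-2}=0, p_{-1}=1, q_{-2}=1, q_{-1}=0:
  i=0: a_0=8, p_0 = 8*1 + 0 = 8, q_0 = 8*0 + 1 = 1.
  i=1: a_1=3, p_1 = 3*8 + 1 = 25, q_1 = 3*1 + 0 = 3.
  i=2: a_2=1, p_2 = 1*25 + 8 = 33, q_2 = 1*3 + 1 = 4.
  i=3: a_3=3, p_3 = 3*33 + 25 = 124, q_3 = 3*4 + 3 = 15.
  i=4: a_4=2, p_4 = 2*124 + 33 = 281, q_4 = 2*15 + 4 = 34.
  i=5: a_5=4, p_5 = 4*281 + 124 = 1248, q_5 = 4*34 + 15 = 151.

8/1, 25/3, 33/4, 124/15, 281/34, 1248/151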